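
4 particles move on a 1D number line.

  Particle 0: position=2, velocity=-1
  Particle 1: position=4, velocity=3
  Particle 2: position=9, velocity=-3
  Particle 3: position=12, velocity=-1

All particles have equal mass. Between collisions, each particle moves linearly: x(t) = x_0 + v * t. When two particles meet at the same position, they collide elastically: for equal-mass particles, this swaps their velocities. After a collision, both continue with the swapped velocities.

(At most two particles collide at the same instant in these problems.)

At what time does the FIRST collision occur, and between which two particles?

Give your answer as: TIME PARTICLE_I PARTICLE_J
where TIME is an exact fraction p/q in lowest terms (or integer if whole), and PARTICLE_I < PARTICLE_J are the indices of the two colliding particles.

Pair (0,1): pos 2,4 vel -1,3 -> not approaching (rel speed -4 <= 0)
Pair (1,2): pos 4,9 vel 3,-3 -> gap=5, closing at 6/unit, collide at t=5/6
Pair (2,3): pos 9,12 vel -3,-1 -> not approaching (rel speed -2 <= 0)
Earliest collision: t=5/6 between 1 and 2

Answer: 5/6 1 2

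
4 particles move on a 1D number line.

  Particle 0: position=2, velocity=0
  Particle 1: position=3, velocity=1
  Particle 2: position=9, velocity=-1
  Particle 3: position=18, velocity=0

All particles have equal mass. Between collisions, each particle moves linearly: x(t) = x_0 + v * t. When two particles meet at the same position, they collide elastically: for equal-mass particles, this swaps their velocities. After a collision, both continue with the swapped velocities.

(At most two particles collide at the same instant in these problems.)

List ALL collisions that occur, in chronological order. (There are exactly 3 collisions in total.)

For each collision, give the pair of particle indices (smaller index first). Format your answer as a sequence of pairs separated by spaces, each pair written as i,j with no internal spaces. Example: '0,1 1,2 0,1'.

Collision at t=3: particles 1 and 2 swap velocities; positions: p0=2 p1=6 p2=6 p3=18; velocities now: v0=0 v1=-1 v2=1 v3=0
Collision at t=7: particles 0 and 1 swap velocities; positions: p0=2 p1=2 p2=10 p3=18; velocities now: v0=-1 v1=0 v2=1 v3=0
Collision at t=15: particles 2 and 3 swap velocities; positions: p0=-6 p1=2 p2=18 p3=18; velocities now: v0=-1 v1=0 v2=0 v3=1

Answer: 1,2 0,1 2,3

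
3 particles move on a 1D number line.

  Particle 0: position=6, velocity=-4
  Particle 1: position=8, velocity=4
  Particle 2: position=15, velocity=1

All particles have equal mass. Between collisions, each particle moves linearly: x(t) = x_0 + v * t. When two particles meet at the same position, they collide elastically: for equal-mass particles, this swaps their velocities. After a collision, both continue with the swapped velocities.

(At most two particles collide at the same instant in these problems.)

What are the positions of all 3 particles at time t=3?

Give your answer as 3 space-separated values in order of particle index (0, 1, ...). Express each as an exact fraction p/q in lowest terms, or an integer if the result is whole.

Answer: -6 18 20

Derivation:
Collision at t=7/3: particles 1 and 2 swap velocities; positions: p0=-10/3 p1=52/3 p2=52/3; velocities now: v0=-4 v1=1 v2=4
Advance to t=3 (no further collisions before then); velocities: v0=-4 v1=1 v2=4; positions = -6 18 20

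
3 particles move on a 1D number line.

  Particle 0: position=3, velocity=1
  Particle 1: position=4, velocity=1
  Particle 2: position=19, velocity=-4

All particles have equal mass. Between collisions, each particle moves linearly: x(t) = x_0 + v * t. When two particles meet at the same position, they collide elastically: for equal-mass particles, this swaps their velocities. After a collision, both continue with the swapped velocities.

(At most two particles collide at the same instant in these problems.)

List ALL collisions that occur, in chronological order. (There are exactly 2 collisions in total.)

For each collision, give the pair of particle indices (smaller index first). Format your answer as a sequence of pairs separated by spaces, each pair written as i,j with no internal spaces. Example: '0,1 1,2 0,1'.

Collision at t=3: particles 1 and 2 swap velocities; positions: p0=6 p1=7 p2=7; velocities now: v0=1 v1=-4 v2=1
Collision at t=16/5: particles 0 and 1 swap velocities; positions: p0=31/5 p1=31/5 p2=36/5; velocities now: v0=-4 v1=1 v2=1

Answer: 1,2 0,1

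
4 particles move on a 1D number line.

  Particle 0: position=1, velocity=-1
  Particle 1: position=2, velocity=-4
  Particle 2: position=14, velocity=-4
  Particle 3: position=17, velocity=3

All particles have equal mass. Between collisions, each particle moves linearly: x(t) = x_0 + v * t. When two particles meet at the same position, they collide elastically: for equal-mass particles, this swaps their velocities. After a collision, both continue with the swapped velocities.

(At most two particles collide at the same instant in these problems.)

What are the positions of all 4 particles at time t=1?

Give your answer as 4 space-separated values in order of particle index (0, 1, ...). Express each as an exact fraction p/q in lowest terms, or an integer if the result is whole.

Collision at t=1/3: particles 0 and 1 swap velocities; positions: p0=2/3 p1=2/3 p2=38/3 p3=18; velocities now: v0=-4 v1=-1 v2=-4 v3=3
Advance to t=1 (no further collisions before then); velocities: v0=-4 v1=-1 v2=-4 v3=3; positions = -2 0 10 20

Answer: -2 0 10 20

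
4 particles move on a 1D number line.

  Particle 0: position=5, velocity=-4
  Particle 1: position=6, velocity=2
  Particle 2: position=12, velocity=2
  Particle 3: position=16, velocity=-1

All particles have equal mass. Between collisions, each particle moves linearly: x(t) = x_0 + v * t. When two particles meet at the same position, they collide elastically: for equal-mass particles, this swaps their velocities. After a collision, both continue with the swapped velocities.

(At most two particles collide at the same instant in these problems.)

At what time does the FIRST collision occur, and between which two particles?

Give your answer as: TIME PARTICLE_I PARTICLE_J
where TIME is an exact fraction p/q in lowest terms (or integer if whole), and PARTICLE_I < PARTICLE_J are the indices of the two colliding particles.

Answer: 4/3 2 3

Derivation:
Pair (0,1): pos 5,6 vel -4,2 -> not approaching (rel speed -6 <= 0)
Pair (1,2): pos 6,12 vel 2,2 -> not approaching (rel speed 0 <= 0)
Pair (2,3): pos 12,16 vel 2,-1 -> gap=4, closing at 3/unit, collide at t=4/3
Earliest collision: t=4/3 between 2 and 3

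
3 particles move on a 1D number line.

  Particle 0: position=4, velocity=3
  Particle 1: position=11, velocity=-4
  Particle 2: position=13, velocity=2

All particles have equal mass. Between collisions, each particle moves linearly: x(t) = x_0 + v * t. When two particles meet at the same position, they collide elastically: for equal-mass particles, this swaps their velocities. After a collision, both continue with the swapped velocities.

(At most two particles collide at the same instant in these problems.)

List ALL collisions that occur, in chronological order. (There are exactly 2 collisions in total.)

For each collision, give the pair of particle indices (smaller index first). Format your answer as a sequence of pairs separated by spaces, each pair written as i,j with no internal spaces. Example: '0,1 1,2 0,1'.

Answer: 0,1 1,2

Derivation:
Collision at t=1: particles 0 and 1 swap velocities; positions: p0=7 p1=7 p2=15; velocities now: v0=-4 v1=3 v2=2
Collision at t=9: particles 1 and 2 swap velocities; positions: p0=-25 p1=31 p2=31; velocities now: v0=-4 v1=2 v2=3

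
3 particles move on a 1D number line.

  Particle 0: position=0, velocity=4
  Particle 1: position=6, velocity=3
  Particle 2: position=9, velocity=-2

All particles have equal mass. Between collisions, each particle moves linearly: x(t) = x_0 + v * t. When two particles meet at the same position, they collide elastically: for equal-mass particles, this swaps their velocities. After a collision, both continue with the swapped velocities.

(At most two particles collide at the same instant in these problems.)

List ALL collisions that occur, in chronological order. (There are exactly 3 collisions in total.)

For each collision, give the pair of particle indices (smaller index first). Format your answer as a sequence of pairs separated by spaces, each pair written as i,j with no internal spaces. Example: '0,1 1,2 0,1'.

Answer: 1,2 0,1 1,2

Derivation:
Collision at t=3/5: particles 1 and 2 swap velocities; positions: p0=12/5 p1=39/5 p2=39/5; velocities now: v0=4 v1=-2 v2=3
Collision at t=3/2: particles 0 and 1 swap velocities; positions: p0=6 p1=6 p2=21/2; velocities now: v0=-2 v1=4 v2=3
Collision at t=6: particles 1 and 2 swap velocities; positions: p0=-3 p1=24 p2=24; velocities now: v0=-2 v1=3 v2=4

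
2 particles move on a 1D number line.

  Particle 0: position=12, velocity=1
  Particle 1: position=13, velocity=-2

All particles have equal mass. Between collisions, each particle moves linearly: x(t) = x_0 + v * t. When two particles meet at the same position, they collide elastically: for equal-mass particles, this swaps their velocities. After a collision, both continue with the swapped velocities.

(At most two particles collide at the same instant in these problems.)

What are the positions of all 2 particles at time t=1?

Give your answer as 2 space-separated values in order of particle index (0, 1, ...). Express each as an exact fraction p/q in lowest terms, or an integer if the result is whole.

Collision at t=1/3: particles 0 and 1 swap velocities; positions: p0=37/3 p1=37/3; velocities now: v0=-2 v1=1
Advance to t=1 (no further collisions before then); velocities: v0=-2 v1=1; positions = 11 13

Answer: 11 13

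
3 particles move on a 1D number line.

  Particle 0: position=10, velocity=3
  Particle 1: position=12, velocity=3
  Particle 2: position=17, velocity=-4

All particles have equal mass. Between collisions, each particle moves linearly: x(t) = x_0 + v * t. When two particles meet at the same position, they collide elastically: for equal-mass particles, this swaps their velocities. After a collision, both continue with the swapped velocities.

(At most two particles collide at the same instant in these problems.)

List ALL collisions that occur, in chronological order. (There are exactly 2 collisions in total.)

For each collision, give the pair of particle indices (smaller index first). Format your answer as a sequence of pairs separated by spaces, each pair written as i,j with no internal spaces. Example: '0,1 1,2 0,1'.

Answer: 1,2 0,1

Derivation:
Collision at t=5/7: particles 1 and 2 swap velocities; positions: p0=85/7 p1=99/7 p2=99/7; velocities now: v0=3 v1=-4 v2=3
Collision at t=1: particles 0 and 1 swap velocities; positions: p0=13 p1=13 p2=15; velocities now: v0=-4 v1=3 v2=3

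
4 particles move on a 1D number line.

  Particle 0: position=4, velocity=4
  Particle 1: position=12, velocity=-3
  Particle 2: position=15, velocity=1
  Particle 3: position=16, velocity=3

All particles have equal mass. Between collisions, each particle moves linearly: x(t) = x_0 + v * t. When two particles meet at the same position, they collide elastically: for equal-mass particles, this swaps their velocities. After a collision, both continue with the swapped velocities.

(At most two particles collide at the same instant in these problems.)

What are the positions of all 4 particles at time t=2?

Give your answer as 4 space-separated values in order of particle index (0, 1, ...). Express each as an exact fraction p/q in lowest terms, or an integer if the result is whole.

Answer: 6 12 17 22

Derivation:
Collision at t=8/7: particles 0 and 1 swap velocities; positions: p0=60/7 p1=60/7 p2=113/7 p3=136/7; velocities now: v0=-3 v1=4 v2=1 v3=3
Advance to t=2 (no further collisions before then); velocities: v0=-3 v1=4 v2=1 v3=3; positions = 6 12 17 22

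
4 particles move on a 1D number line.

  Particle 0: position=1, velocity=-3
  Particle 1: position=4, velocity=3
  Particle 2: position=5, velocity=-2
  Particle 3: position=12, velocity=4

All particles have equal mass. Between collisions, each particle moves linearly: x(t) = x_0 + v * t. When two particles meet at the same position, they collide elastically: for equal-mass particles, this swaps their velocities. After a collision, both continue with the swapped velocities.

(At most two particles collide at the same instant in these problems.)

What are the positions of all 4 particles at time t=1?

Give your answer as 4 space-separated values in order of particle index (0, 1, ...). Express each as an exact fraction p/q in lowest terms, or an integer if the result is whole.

Answer: -2 3 7 16

Derivation:
Collision at t=1/5: particles 1 and 2 swap velocities; positions: p0=2/5 p1=23/5 p2=23/5 p3=64/5; velocities now: v0=-3 v1=-2 v2=3 v3=4
Advance to t=1 (no further collisions before then); velocities: v0=-3 v1=-2 v2=3 v3=4; positions = -2 3 7 16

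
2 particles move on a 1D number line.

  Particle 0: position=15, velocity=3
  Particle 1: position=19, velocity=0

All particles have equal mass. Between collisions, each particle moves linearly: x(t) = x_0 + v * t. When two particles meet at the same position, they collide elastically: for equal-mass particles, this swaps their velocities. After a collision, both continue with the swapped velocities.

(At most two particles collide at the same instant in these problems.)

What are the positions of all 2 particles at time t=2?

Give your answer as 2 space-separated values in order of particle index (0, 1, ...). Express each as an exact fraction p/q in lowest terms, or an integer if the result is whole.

Answer: 19 21

Derivation:
Collision at t=4/3: particles 0 and 1 swap velocities; positions: p0=19 p1=19; velocities now: v0=0 v1=3
Advance to t=2 (no further collisions before then); velocities: v0=0 v1=3; positions = 19 21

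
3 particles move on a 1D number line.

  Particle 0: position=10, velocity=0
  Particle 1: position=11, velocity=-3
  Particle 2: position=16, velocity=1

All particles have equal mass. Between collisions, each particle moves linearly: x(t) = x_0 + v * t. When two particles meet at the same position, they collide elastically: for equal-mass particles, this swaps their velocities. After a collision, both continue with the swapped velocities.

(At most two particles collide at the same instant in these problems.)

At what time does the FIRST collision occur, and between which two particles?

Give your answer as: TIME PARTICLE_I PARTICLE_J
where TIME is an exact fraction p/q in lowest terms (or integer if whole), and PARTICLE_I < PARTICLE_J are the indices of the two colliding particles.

Pair (0,1): pos 10,11 vel 0,-3 -> gap=1, closing at 3/unit, collide at t=1/3
Pair (1,2): pos 11,16 vel -3,1 -> not approaching (rel speed -4 <= 0)
Earliest collision: t=1/3 between 0 and 1

Answer: 1/3 0 1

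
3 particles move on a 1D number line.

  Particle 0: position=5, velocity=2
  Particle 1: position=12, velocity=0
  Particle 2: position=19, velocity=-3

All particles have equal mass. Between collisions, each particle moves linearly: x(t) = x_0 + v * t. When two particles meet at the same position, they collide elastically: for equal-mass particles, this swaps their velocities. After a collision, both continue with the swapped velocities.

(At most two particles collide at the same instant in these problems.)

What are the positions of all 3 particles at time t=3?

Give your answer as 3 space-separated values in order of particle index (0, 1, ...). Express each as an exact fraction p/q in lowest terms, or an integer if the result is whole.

Collision at t=7/3: particles 1 and 2 swap velocities; positions: p0=29/3 p1=12 p2=12; velocities now: v0=2 v1=-3 v2=0
Collision at t=14/5: particles 0 and 1 swap velocities; positions: p0=53/5 p1=53/5 p2=12; velocities now: v0=-3 v1=2 v2=0
Advance to t=3 (no further collisions before then); velocities: v0=-3 v1=2 v2=0; positions = 10 11 12

Answer: 10 11 12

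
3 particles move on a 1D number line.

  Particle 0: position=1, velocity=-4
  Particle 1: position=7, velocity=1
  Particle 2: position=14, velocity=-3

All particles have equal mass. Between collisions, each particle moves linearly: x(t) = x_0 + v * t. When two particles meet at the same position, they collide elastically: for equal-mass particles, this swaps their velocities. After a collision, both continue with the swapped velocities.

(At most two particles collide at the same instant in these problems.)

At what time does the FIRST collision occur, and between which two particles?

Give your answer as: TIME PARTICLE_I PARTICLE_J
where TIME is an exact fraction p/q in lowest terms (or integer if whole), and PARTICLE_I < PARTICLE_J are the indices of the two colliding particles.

Answer: 7/4 1 2

Derivation:
Pair (0,1): pos 1,7 vel -4,1 -> not approaching (rel speed -5 <= 0)
Pair (1,2): pos 7,14 vel 1,-3 -> gap=7, closing at 4/unit, collide at t=7/4
Earliest collision: t=7/4 between 1 and 2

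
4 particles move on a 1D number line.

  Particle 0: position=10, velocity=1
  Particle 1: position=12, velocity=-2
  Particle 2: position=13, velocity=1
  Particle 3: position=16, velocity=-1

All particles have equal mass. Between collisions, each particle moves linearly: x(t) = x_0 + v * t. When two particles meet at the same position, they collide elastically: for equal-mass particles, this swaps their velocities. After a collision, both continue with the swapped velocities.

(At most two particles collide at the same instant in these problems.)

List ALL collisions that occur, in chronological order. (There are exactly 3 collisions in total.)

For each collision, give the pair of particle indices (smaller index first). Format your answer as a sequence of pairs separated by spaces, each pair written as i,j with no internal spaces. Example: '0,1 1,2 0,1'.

Collision at t=2/3: particles 0 and 1 swap velocities; positions: p0=32/3 p1=32/3 p2=41/3 p3=46/3; velocities now: v0=-2 v1=1 v2=1 v3=-1
Collision at t=3/2: particles 2 and 3 swap velocities; positions: p0=9 p1=23/2 p2=29/2 p3=29/2; velocities now: v0=-2 v1=1 v2=-1 v3=1
Collision at t=3: particles 1 and 2 swap velocities; positions: p0=6 p1=13 p2=13 p3=16; velocities now: v0=-2 v1=-1 v2=1 v3=1

Answer: 0,1 2,3 1,2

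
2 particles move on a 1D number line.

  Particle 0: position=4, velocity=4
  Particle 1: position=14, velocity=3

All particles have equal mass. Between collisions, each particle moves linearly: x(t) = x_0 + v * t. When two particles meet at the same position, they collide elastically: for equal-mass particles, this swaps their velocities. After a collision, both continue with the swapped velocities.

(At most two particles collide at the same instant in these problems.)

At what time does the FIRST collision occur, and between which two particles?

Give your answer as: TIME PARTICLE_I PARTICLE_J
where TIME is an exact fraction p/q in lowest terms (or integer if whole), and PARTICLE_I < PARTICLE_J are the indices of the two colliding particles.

Pair (0,1): pos 4,14 vel 4,3 -> gap=10, closing at 1/unit, collide at t=10
Earliest collision: t=10 between 0 and 1

Answer: 10 0 1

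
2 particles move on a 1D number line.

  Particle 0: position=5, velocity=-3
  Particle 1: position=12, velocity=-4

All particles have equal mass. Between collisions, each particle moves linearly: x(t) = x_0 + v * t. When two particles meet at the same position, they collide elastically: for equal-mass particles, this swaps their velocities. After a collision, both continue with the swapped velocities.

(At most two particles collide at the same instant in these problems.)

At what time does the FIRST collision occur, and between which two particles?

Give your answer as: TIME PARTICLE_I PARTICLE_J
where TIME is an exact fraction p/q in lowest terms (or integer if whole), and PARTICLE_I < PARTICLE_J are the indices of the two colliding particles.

Answer: 7 0 1

Derivation:
Pair (0,1): pos 5,12 vel -3,-4 -> gap=7, closing at 1/unit, collide at t=7
Earliest collision: t=7 between 0 and 1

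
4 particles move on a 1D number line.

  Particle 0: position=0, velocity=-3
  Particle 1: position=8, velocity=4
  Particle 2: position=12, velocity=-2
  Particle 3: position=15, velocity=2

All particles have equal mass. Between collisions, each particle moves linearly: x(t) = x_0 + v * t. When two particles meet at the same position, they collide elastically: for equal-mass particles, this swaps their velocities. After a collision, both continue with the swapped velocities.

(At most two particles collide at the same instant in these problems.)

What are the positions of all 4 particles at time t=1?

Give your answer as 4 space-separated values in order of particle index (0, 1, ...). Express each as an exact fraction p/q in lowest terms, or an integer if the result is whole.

Collision at t=2/3: particles 1 and 2 swap velocities; positions: p0=-2 p1=32/3 p2=32/3 p3=49/3; velocities now: v0=-3 v1=-2 v2=4 v3=2
Advance to t=1 (no further collisions before then); velocities: v0=-3 v1=-2 v2=4 v3=2; positions = -3 10 12 17

Answer: -3 10 12 17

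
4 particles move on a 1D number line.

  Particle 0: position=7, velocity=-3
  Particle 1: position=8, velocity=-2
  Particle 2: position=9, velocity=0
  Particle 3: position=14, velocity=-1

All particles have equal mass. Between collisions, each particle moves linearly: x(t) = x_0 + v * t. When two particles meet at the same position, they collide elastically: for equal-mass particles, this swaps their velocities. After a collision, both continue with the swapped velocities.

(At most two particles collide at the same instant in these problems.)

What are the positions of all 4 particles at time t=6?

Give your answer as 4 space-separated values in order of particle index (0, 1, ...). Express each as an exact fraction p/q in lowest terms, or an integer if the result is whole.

Collision at t=5: particles 2 and 3 swap velocities; positions: p0=-8 p1=-2 p2=9 p3=9; velocities now: v0=-3 v1=-2 v2=-1 v3=0
Advance to t=6 (no further collisions before then); velocities: v0=-3 v1=-2 v2=-1 v3=0; positions = -11 -4 8 9

Answer: -11 -4 8 9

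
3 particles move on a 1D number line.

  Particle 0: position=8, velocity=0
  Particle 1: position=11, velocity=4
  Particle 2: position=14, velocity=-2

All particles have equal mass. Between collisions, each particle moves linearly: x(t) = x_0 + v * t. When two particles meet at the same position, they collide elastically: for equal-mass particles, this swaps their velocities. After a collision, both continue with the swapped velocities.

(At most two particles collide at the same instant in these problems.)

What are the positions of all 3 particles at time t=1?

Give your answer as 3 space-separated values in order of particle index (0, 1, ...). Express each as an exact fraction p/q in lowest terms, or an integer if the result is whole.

Collision at t=1/2: particles 1 and 2 swap velocities; positions: p0=8 p1=13 p2=13; velocities now: v0=0 v1=-2 v2=4
Advance to t=1 (no further collisions before then); velocities: v0=0 v1=-2 v2=4; positions = 8 12 15

Answer: 8 12 15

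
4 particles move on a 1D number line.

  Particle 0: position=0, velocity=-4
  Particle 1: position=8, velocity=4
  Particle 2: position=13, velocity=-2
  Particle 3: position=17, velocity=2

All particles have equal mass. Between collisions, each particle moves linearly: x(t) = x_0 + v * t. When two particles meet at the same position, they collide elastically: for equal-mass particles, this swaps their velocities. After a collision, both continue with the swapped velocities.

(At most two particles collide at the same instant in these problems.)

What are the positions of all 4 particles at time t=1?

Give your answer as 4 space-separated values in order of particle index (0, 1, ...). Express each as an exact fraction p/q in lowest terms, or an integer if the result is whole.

Collision at t=5/6: particles 1 and 2 swap velocities; positions: p0=-10/3 p1=34/3 p2=34/3 p3=56/3; velocities now: v0=-4 v1=-2 v2=4 v3=2
Advance to t=1 (no further collisions before then); velocities: v0=-4 v1=-2 v2=4 v3=2; positions = -4 11 12 19

Answer: -4 11 12 19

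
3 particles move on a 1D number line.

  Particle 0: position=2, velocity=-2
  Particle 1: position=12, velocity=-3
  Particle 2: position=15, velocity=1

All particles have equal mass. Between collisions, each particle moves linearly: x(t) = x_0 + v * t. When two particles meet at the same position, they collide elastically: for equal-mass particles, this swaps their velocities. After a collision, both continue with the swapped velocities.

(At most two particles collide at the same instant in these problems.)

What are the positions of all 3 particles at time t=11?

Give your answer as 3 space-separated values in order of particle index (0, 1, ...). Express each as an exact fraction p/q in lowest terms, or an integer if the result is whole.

Answer: -21 -20 26

Derivation:
Collision at t=10: particles 0 and 1 swap velocities; positions: p0=-18 p1=-18 p2=25; velocities now: v0=-3 v1=-2 v2=1
Advance to t=11 (no further collisions before then); velocities: v0=-3 v1=-2 v2=1; positions = -21 -20 26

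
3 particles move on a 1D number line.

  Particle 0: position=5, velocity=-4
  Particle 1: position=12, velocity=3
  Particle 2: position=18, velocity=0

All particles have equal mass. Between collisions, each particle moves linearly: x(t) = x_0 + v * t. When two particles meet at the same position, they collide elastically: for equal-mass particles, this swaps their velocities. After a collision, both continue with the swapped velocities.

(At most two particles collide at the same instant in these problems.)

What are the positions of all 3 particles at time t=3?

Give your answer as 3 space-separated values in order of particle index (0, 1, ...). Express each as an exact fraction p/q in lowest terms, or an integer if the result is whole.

Answer: -7 18 21

Derivation:
Collision at t=2: particles 1 and 2 swap velocities; positions: p0=-3 p1=18 p2=18; velocities now: v0=-4 v1=0 v2=3
Advance to t=3 (no further collisions before then); velocities: v0=-4 v1=0 v2=3; positions = -7 18 21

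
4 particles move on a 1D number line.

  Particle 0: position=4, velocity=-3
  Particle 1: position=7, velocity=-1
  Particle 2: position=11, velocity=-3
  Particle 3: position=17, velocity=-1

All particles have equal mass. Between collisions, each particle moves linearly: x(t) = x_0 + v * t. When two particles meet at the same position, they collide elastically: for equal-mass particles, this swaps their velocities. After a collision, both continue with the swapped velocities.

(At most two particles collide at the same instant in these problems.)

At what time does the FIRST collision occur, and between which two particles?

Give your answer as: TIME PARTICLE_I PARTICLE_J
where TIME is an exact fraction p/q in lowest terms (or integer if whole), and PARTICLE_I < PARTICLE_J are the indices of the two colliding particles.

Answer: 2 1 2

Derivation:
Pair (0,1): pos 4,7 vel -3,-1 -> not approaching (rel speed -2 <= 0)
Pair (1,2): pos 7,11 vel -1,-3 -> gap=4, closing at 2/unit, collide at t=2
Pair (2,3): pos 11,17 vel -3,-1 -> not approaching (rel speed -2 <= 0)
Earliest collision: t=2 between 1 and 2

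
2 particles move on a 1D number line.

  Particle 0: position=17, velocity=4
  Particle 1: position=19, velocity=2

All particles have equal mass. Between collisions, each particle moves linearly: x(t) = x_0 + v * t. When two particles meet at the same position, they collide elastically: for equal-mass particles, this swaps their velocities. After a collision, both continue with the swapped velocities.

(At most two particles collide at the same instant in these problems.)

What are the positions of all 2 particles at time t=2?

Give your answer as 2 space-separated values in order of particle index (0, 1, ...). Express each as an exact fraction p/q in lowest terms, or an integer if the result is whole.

Answer: 23 25

Derivation:
Collision at t=1: particles 0 and 1 swap velocities; positions: p0=21 p1=21; velocities now: v0=2 v1=4
Advance to t=2 (no further collisions before then); velocities: v0=2 v1=4; positions = 23 25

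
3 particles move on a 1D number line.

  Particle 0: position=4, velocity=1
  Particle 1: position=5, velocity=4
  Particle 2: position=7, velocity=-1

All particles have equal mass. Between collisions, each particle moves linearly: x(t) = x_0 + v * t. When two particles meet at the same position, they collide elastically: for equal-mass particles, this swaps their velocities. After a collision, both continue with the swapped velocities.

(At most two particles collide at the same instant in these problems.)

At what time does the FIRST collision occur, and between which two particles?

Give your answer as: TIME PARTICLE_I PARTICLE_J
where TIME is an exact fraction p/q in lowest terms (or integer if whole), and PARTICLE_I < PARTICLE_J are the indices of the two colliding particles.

Answer: 2/5 1 2

Derivation:
Pair (0,1): pos 4,5 vel 1,4 -> not approaching (rel speed -3 <= 0)
Pair (1,2): pos 5,7 vel 4,-1 -> gap=2, closing at 5/unit, collide at t=2/5
Earliest collision: t=2/5 between 1 and 2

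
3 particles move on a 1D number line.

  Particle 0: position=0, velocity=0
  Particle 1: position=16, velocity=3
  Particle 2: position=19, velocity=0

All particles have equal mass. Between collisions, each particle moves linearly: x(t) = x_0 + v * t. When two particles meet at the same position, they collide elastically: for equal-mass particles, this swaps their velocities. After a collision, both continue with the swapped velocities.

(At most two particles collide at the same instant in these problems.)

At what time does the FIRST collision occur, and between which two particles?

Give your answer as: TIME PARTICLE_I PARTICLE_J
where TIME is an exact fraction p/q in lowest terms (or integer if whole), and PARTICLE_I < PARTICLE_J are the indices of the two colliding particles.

Pair (0,1): pos 0,16 vel 0,3 -> not approaching (rel speed -3 <= 0)
Pair (1,2): pos 16,19 vel 3,0 -> gap=3, closing at 3/unit, collide at t=1
Earliest collision: t=1 between 1 and 2

Answer: 1 1 2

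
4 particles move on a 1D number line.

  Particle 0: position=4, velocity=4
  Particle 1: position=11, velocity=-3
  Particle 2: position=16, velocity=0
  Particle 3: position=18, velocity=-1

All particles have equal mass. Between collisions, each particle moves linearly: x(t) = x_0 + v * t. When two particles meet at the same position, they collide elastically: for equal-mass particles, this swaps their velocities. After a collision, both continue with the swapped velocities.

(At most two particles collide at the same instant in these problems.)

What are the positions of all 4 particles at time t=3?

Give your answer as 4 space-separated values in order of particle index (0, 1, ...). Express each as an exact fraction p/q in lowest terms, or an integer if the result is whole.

Collision at t=1: particles 0 and 1 swap velocities; positions: p0=8 p1=8 p2=16 p3=17; velocities now: v0=-3 v1=4 v2=0 v3=-1
Collision at t=2: particles 2 and 3 swap velocities; positions: p0=5 p1=12 p2=16 p3=16; velocities now: v0=-3 v1=4 v2=-1 v3=0
Collision at t=14/5: particles 1 and 2 swap velocities; positions: p0=13/5 p1=76/5 p2=76/5 p3=16; velocities now: v0=-3 v1=-1 v2=4 v3=0
Collision at t=3: particles 2 and 3 swap velocities; positions: p0=2 p1=15 p2=16 p3=16; velocities now: v0=-3 v1=-1 v2=0 v3=4
Advance to t=3 (no further collisions before then); velocities: v0=-3 v1=-1 v2=0 v3=4; positions = 2 15 16 16

Answer: 2 15 16 16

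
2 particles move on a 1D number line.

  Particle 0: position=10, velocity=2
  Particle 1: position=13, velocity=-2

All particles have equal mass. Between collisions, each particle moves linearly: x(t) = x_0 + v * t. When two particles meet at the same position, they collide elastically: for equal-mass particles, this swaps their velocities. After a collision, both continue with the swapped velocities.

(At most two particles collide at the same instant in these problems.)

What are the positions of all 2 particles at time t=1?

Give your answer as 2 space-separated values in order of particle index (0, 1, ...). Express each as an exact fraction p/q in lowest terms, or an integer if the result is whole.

Collision at t=3/4: particles 0 and 1 swap velocities; positions: p0=23/2 p1=23/2; velocities now: v0=-2 v1=2
Advance to t=1 (no further collisions before then); velocities: v0=-2 v1=2; positions = 11 12

Answer: 11 12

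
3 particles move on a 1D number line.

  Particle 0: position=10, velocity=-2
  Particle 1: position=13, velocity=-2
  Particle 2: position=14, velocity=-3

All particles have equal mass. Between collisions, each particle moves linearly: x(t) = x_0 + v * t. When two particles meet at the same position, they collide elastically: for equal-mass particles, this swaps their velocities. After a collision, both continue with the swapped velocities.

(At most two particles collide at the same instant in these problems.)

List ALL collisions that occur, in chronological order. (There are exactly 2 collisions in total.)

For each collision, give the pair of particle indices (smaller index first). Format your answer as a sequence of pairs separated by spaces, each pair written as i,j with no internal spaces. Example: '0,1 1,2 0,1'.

Collision at t=1: particles 1 and 2 swap velocities; positions: p0=8 p1=11 p2=11; velocities now: v0=-2 v1=-3 v2=-2
Collision at t=4: particles 0 and 1 swap velocities; positions: p0=2 p1=2 p2=5; velocities now: v0=-3 v1=-2 v2=-2

Answer: 1,2 0,1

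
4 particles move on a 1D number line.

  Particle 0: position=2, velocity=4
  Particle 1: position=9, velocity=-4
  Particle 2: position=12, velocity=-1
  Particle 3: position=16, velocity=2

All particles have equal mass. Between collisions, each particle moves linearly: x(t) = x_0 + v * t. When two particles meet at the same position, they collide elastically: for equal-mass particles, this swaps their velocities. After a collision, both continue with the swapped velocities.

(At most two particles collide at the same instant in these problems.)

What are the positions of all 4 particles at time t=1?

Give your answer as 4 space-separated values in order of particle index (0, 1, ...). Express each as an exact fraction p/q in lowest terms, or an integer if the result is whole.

Answer: 5 6 11 18

Derivation:
Collision at t=7/8: particles 0 and 1 swap velocities; positions: p0=11/2 p1=11/2 p2=89/8 p3=71/4; velocities now: v0=-4 v1=4 v2=-1 v3=2
Advance to t=1 (no further collisions before then); velocities: v0=-4 v1=4 v2=-1 v3=2; positions = 5 6 11 18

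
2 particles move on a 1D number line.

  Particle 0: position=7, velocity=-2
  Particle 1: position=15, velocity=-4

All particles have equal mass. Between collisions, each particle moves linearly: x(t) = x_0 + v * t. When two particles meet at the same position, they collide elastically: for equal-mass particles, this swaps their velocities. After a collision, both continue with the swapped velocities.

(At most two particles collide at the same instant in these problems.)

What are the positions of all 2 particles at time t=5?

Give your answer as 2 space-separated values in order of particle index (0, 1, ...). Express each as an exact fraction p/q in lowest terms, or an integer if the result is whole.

Answer: -5 -3

Derivation:
Collision at t=4: particles 0 and 1 swap velocities; positions: p0=-1 p1=-1; velocities now: v0=-4 v1=-2
Advance to t=5 (no further collisions before then); velocities: v0=-4 v1=-2; positions = -5 -3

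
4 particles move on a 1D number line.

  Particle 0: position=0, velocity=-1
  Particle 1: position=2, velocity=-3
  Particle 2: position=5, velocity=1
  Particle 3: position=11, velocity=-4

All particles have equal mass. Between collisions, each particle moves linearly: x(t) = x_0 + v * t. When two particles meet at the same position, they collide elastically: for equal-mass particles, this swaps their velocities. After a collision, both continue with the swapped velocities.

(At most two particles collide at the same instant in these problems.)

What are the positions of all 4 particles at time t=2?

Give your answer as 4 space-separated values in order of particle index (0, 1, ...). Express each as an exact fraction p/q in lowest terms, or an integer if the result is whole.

Collision at t=1: particles 0 and 1 swap velocities; positions: p0=-1 p1=-1 p2=6 p3=7; velocities now: v0=-3 v1=-1 v2=1 v3=-4
Collision at t=6/5: particles 2 and 3 swap velocities; positions: p0=-8/5 p1=-6/5 p2=31/5 p3=31/5; velocities now: v0=-3 v1=-1 v2=-4 v3=1
Advance to t=2 (no further collisions before then); velocities: v0=-3 v1=-1 v2=-4 v3=1; positions = -4 -2 3 7

Answer: -4 -2 3 7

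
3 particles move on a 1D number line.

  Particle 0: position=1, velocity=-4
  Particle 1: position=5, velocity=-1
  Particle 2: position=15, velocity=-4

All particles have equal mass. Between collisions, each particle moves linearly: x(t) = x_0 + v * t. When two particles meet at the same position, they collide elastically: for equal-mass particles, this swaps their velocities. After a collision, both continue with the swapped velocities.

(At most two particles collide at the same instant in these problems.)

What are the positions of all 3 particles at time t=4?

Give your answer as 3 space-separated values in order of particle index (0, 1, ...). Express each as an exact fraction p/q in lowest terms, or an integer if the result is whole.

Collision at t=10/3: particles 1 and 2 swap velocities; positions: p0=-37/3 p1=5/3 p2=5/3; velocities now: v0=-4 v1=-4 v2=-1
Advance to t=4 (no further collisions before then); velocities: v0=-4 v1=-4 v2=-1; positions = -15 -1 1

Answer: -15 -1 1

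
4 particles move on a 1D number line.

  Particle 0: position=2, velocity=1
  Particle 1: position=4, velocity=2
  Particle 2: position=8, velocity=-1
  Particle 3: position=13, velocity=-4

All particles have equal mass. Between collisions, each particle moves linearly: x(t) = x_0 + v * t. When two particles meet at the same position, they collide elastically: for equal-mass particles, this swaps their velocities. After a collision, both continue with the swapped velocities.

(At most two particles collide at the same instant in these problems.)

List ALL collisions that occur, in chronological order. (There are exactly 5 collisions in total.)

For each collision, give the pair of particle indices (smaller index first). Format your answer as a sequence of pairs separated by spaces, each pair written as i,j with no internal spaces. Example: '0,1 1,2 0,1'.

Answer: 1,2 2,3 1,2 0,1 1,2

Derivation:
Collision at t=4/3: particles 1 and 2 swap velocities; positions: p0=10/3 p1=20/3 p2=20/3 p3=23/3; velocities now: v0=1 v1=-1 v2=2 v3=-4
Collision at t=3/2: particles 2 and 3 swap velocities; positions: p0=7/2 p1=13/2 p2=7 p3=7; velocities now: v0=1 v1=-1 v2=-4 v3=2
Collision at t=5/3: particles 1 and 2 swap velocities; positions: p0=11/3 p1=19/3 p2=19/3 p3=22/3; velocities now: v0=1 v1=-4 v2=-1 v3=2
Collision at t=11/5: particles 0 and 1 swap velocities; positions: p0=21/5 p1=21/5 p2=29/5 p3=42/5; velocities now: v0=-4 v1=1 v2=-1 v3=2
Collision at t=3: particles 1 and 2 swap velocities; positions: p0=1 p1=5 p2=5 p3=10; velocities now: v0=-4 v1=-1 v2=1 v3=2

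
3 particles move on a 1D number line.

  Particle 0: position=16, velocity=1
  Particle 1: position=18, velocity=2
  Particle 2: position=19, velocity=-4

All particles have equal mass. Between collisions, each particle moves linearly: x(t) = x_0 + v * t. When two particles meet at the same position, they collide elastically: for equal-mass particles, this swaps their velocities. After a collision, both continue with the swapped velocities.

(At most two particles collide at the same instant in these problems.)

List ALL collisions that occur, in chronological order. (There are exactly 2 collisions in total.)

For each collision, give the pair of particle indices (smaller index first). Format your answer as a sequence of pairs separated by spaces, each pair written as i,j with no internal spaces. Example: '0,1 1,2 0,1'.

Answer: 1,2 0,1

Derivation:
Collision at t=1/6: particles 1 and 2 swap velocities; positions: p0=97/6 p1=55/3 p2=55/3; velocities now: v0=1 v1=-4 v2=2
Collision at t=3/5: particles 0 and 1 swap velocities; positions: p0=83/5 p1=83/5 p2=96/5; velocities now: v0=-4 v1=1 v2=2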